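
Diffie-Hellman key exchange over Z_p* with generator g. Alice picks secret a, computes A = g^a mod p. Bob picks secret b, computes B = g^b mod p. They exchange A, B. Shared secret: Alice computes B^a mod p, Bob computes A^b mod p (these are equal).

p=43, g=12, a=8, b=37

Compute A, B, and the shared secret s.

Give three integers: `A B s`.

A = 12^8 mod 43  (bits of 8 = 1000)
  bit 0 = 1: r = r^2 * 12 mod 43 = 1^2 * 12 = 1*12 = 12
  bit 1 = 0: r = r^2 mod 43 = 12^2 = 15
  bit 2 = 0: r = r^2 mod 43 = 15^2 = 10
  bit 3 = 0: r = r^2 mod 43 = 10^2 = 14
  -> A = 14
B = 12^37 mod 43  (bits of 37 = 100101)
  bit 0 = 1: r = r^2 * 12 mod 43 = 1^2 * 12 = 1*12 = 12
  bit 1 = 0: r = r^2 mod 43 = 12^2 = 15
  bit 2 = 0: r = r^2 mod 43 = 15^2 = 10
  bit 3 = 1: r = r^2 * 12 mod 43 = 10^2 * 12 = 14*12 = 39
  bit 4 = 0: r = r^2 mod 43 = 39^2 = 16
  bit 5 = 1: r = r^2 * 12 mod 43 = 16^2 * 12 = 41*12 = 19
  -> B = 19
s = B^a = 19^8 mod 43  (bits of 8 = 1000)
  bit 0 = 1: r = r^2 * 19 mod 43 = 1^2 * 19 = 1*19 = 19
  bit 1 = 0: r = r^2 mod 43 = 19^2 = 17
  bit 2 = 0: r = r^2 mod 43 = 17^2 = 31
  bit 3 = 0: r = r^2 mod 43 = 31^2 = 15
  -> s = B^a = 15

Answer: 14 19 15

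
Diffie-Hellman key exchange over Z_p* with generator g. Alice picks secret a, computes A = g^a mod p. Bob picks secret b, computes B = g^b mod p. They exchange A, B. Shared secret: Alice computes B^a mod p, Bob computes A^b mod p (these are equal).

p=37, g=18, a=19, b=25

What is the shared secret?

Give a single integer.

Answer: 13

Derivation:
A = 18^19 mod 37  (bits of 19 = 10011)
  bit 0 = 1: r = r^2 * 18 mod 37 = 1^2 * 18 = 1*18 = 18
  bit 1 = 0: r = r^2 mod 37 = 18^2 = 28
  bit 2 = 0: r = r^2 mod 37 = 28^2 = 7
  bit 3 = 1: r = r^2 * 18 mod 37 = 7^2 * 18 = 12*18 = 31
  bit 4 = 1: r = r^2 * 18 mod 37 = 31^2 * 18 = 36*18 = 19
  -> A = 19
B = 18^25 mod 37  (bits of 25 = 11001)
  bit 0 = 1: r = r^2 * 18 mod 37 = 1^2 * 18 = 1*18 = 18
  bit 1 = 1: r = r^2 * 18 mod 37 = 18^2 * 18 = 28*18 = 23
  bit 2 = 0: r = r^2 mod 37 = 23^2 = 11
  bit 3 = 0: r = r^2 mod 37 = 11^2 = 10
  bit 4 = 1: r = r^2 * 18 mod 37 = 10^2 * 18 = 26*18 = 24
  -> B = 24
s = B^a = 24^19 mod 37  (bits of 19 = 10011)
  bit 0 = 1: r = r^2 * 24 mod 37 = 1^2 * 24 = 1*24 = 24
  bit 1 = 0: r = r^2 mod 37 = 24^2 = 21
  bit 2 = 0: r = r^2 mod 37 = 21^2 = 34
  bit 3 = 1: r = r^2 * 24 mod 37 = 34^2 * 24 = 9*24 = 31
  bit 4 = 1: r = r^2 * 24 mod 37 = 31^2 * 24 = 36*24 = 13
  -> s = B^a = 13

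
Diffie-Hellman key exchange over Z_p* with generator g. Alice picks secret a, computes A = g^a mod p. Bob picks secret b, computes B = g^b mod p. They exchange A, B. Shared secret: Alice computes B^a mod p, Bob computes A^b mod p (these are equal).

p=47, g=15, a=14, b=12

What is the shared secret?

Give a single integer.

A = 15^14 mod 47  (bits of 14 = 1110)
  bit 0 = 1: r = r^2 * 15 mod 47 = 1^2 * 15 = 1*15 = 15
  bit 1 = 1: r = r^2 * 15 mod 47 = 15^2 * 15 = 37*15 = 38
  bit 2 = 1: r = r^2 * 15 mod 47 = 38^2 * 15 = 34*15 = 40
  bit 3 = 0: r = r^2 mod 47 = 40^2 = 2
  -> A = 2
B = 15^12 mod 47  (bits of 12 = 1100)
  bit 0 = 1: r = r^2 * 15 mod 47 = 1^2 * 15 = 1*15 = 15
  bit 1 = 1: r = r^2 * 15 mod 47 = 15^2 * 15 = 37*15 = 38
  bit 2 = 0: r = r^2 mod 47 = 38^2 = 34
  bit 3 = 0: r = r^2 mod 47 = 34^2 = 28
  -> B = 28
s = B^a = 28^14 mod 47  (bits of 14 = 1110)
  bit 0 = 1: r = r^2 * 28 mod 47 = 1^2 * 28 = 1*28 = 28
  bit 1 = 1: r = r^2 * 28 mod 47 = 28^2 * 28 = 32*28 = 3
  bit 2 = 1: r = r^2 * 28 mod 47 = 3^2 * 28 = 9*28 = 17
  bit 3 = 0: r = r^2 mod 47 = 17^2 = 7
  -> s = B^a = 7

Answer: 7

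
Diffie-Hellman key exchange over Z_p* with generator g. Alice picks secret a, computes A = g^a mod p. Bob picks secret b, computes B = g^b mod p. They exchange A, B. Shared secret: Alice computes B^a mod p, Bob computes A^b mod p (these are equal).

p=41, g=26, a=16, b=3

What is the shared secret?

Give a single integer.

A = 26^16 mod 41  (bits of 16 = 10000)
  bit 0 = 1: r = r^2 * 26 mod 41 = 1^2 * 26 = 1*26 = 26
  bit 1 = 0: r = r^2 mod 41 = 26^2 = 20
  bit 2 = 0: r = r^2 mod 41 = 20^2 = 31
  bit 3 = 0: r = r^2 mod 41 = 31^2 = 18
  bit 4 = 0: r = r^2 mod 41 = 18^2 = 37
  -> A = 37
B = 26^3 mod 41  (bits of 3 = 11)
  bit 0 = 1: r = r^2 * 26 mod 41 = 1^2 * 26 = 1*26 = 26
  bit 1 = 1: r = r^2 * 26 mod 41 = 26^2 * 26 = 20*26 = 28
  -> B = 28
s = B^a = 28^16 mod 41  (bits of 16 = 10000)
  bit 0 = 1: r = r^2 * 28 mod 41 = 1^2 * 28 = 1*28 = 28
  bit 1 = 0: r = r^2 mod 41 = 28^2 = 5
  bit 2 = 0: r = r^2 mod 41 = 5^2 = 25
  bit 3 = 0: r = r^2 mod 41 = 25^2 = 10
  bit 4 = 0: r = r^2 mod 41 = 10^2 = 18
  -> s = B^a = 18

Answer: 18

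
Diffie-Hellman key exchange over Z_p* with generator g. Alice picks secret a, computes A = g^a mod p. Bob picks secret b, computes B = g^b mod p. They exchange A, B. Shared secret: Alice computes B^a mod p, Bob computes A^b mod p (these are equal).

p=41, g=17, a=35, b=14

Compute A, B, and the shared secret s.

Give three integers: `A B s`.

Answer: 38 5 32

Derivation:
A = 17^35 mod 41  (bits of 35 = 100011)
  bit 0 = 1: r = r^2 * 17 mod 41 = 1^2 * 17 = 1*17 = 17
  bit 1 = 0: r = r^2 mod 41 = 17^2 = 2
  bit 2 = 0: r = r^2 mod 41 = 2^2 = 4
  bit 3 = 0: r = r^2 mod 41 = 4^2 = 16
  bit 4 = 1: r = r^2 * 17 mod 41 = 16^2 * 17 = 10*17 = 6
  bit 5 = 1: r = r^2 * 17 mod 41 = 6^2 * 17 = 36*17 = 38
  -> A = 38
B = 17^14 mod 41  (bits of 14 = 1110)
  bit 0 = 1: r = r^2 * 17 mod 41 = 1^2 * 17 = 1*17 = 17
  bit 1 = 1: r = r^2 * 17 mod 41 = 17^2 * 17 = 2*17 = 34
  bit 2 = 1: r = r^2 * 17 mod 41 = 34^2 * 17 = 8*17 = 13
  bit 3 = 0: r = r^2 mod 41 = 13^2 = 5
  -> B = 5
s = B^a = 5^35 mod 41  (bits of 35 = 100011)
  bit 0 = 1: r = r^2 * 5 mod 41 = 1^2 * 5 = 1*5 = 5
  bit 1 = 0: r = r^2 mod 41 = 5^2 = 25
  bit 2 = 0: r = r^2 mod 41 = 25^2 = 10
  bit 3 = 0: r = r^2 mod 41 = 10^2 = 18
  bit 4 = 1: r = r^2 * 5 mod 41 = 18^2 * 5 = 37*5 = 21
  bit 5 = 1: r = r^2 * 5 mod 41 = 21^2 * 5 = 31*5 = 32
  -> s = B^a = 32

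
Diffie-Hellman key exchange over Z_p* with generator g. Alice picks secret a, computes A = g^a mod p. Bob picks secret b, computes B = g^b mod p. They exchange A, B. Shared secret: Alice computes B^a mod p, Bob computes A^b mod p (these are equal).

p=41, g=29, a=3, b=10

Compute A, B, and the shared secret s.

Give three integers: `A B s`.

A = 29^3 mod 41  (bits of 3 = 11)
  bit 0 = 1: r = r^2 * 29 mod 41 = 1^2 * 29 = 1*29 = 29
  bit 1 = 1: r = r^2 * 29 mod 41 = 29^2 * 29 = 21*29 = 35
  -> A = 35
B = 29^10 mod 41  (bits of 10 = 1010)
  bit 0 = 1: r = r^2 * 29 mod 41 = 1^2 * 29 = 1*29 = 29
  bit 1 = 0: r = r^2 mod 41 = 29^2 = 21
  bit 2 = 1: r = r^2 * 29 mod 41 = 21^2 * 29 = 31*29 = 38
  bit 3 = 0: r = r^2 mod 41 = 38^2 = 9
  -> B = 9
s = B^a = 9^3 mod 41  (bits of 3 = 11)
  bit 0 = 1: r = r^2 * 9 mod 41 = 1^2 * 9 = 1*9 = 9
  bit 1 = 1: r = r^2 * 9 mod 41 = 9^2 * 9 = 40*9 = 32
  -> s = B^a = 32

Answer: 35 9 32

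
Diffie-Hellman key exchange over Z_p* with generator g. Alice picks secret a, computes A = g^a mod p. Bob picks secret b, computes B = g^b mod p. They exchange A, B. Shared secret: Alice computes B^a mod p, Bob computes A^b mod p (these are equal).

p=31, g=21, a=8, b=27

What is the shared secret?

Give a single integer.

A = 21^8 mod 31  (bits of 8 = 1000)
  bit 0 = 1: r = r^2 * 21 mod 31 = 1^2 * 21 = 1*21 = 21
  bit 1 = 0: r = r^2 mod 31 = 21^2 = 7
  bit 2 = 0: r = r^2 mod 31 = 7^2 = 18
  bit 3 = 0: r = r^2 mod 31 = 18^2 = 14
  -> A = 14
B = 21^27 mod 31  (bits of 27 = 11011)
  bit 0 = 1: r = r^2 * 21 mod 31 = 1^2 * 21 = 1*21 = 21
  bit 1 = 1: r = r^2 * 21 mod 31 = 21^2 * 21 = 7*21 = 23
  bit 2 = 0: r = r^2 mod 31 = 23^2 = 2
  bit 3 = 1: r = r^2 * 21 mod 31 = 2^2 * 21 = 4*21 = 22
  bit 4 = 1: r = r^2 * 21 mod 31 = 22^2 * 21 = 19*21 = 27
  -> B = 27
s = B^a = 27^8 mod 31  (bits of 8 = 1000)
  bit 0 = 1: r = r^2 * 27 mod 31 = 1^2 * 27 = 1*27 = 27
  bit 1 = 0: r = r^2 mod 31 = 27^2 = 16
  bit 2 = 0: r = r^2 mod 31 = 16^2 = 8
  bit 3 = 0: r = r^2 mod 31 = 8^2 = 2
  -> s = B^a = 2

Answer: 2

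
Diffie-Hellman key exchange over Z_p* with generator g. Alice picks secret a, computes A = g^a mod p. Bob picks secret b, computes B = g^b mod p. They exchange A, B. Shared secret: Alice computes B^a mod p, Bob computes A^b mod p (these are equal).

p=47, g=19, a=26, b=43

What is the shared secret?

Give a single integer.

Answer: 7

Derivation:
A = 19^26 mod 47  (bits of 26 = 11010)
  bit 0 = 1: r = r^2 * 19 mod 47 = 1^2 * 19 = 1*19 = 19
  bit 1 = 1: r = r^2 * 19 mod 47 = 19^2 * 19 = 32*19 = 44
  bit 2 = 0: r = r^2 mod 47 = 44^2 = 9
  bit 3 = 1: r = r^2 * 19 mod 47 = 9^2 * 19 = 34*19 = 35
  bit 4 = 0: r = r^2 mod 47 = 35^2 = 3
  -> A = 3
B = 19^43 mod 47  (bits of 43 = 101011)
  bit 0 = 1: r = r^2 * 19 mod 47 = 1^2 * 19 = 1*19 = 19
  bit 1 = 0: r = r^2 mod 47 = 19^2 = 32
  bit 2 = 1: r = r^2 * 19 mod 47 = 32^2 * 19 = 37*19 = 45
  bit 3 = 0: r = r^2 mod 47 = 45^2 = 4
  bit 4 = 1: r = r^2 * 19 mod 47 = 4^2 * 19 = 16*19 = 22
  bit 5 = 1: r = r^2 * 19 mod 47 = 22^2 * 19 = 14*19 = 31
  -> B = 31
s = B^a = 31^26 mod 47  (bits of 26 = 11010)
  bit 0 = 1: r = r^2 * 31 mod 47 = 1^2 * 31 = 1*31 = 31
  bit 1 = 1: r = r^2 * 31 mod 47 = 31^2 * 31 = 21*31 = 40
  bit 2 = 0: r = r^2 mod 47 = 40^2 = 2
  bit 3 = 1: r = r^2 * 31 mod 47 = 2^2 * 31 = 4*31 = 30
  bit 4 = 0: r = r^2 mod 47 = 30^2 = 7
  -> s = B^a = 7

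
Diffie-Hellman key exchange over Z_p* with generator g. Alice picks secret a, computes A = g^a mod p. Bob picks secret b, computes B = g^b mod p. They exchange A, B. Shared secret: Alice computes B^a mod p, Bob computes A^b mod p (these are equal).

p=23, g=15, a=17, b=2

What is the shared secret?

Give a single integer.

A = 15^17 mod 23  (bits of 17 = 10001)
  bit 0 = 1: r = r^2 * 15 mod 23 = 1^2 * 15 = 1*15 = 15
  bit 1 = 0: r = r^2 mod 23 = 15^2 = 18
  bit 2 = 0: r = r^2 mod 23 = 18^2 = 2
  bit 3 = 0: r = r^2 mod 23 = 2^2 = 4
  bit 4 = 1: r = r^2 * 15 mod 23 = 4^2 * 15 = 16*15 = 10
  -> A = 10
B = 15^2 mod 23  (bits of 2 = 10)
  bit 0 = 1: r = r^2 * 15 mod 23 = 1^2 * 15 = 1*15 = 15
  bit 1 = 0: r = r^2 mod 23 = 15^2 = 18
  -> B = 18
s = B^a = 18^17 mod 23  (bits of 17 = 10001)
  bit 0 = 1: r = r^2 * 18 mod 23 = 1^2 * 18 = 1*18 = 18
  bit 1 = 0: r = r^2 mod 23 = 18^2 = 2
  bit 2 = 0: r = r^2 mod 23 = 2^2 = 4
  bit 3 = 0: r = r^2 mod 23 = 4^2 = 16
  bit 4 = 1: r = r^2 * 18 mod 23 = 16^2 * 18 = 3*18 = 8
  -> s = B^a = 8

Answer: 8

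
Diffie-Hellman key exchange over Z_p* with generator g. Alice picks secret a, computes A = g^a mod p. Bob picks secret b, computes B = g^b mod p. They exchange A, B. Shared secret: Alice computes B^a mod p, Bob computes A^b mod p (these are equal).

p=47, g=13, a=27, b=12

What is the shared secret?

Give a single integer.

A = 13^27 mod 47  (bits of 27 = 11011)
  bit 0 = 1: r = r^2 * 13 mod 47 = 1^2 * 13 = 1*13 = 13
  bit 1 = 1: r = r^2 * 13 mod 47 = 13^2 * 13 = 28*13 = 35
  bit 2 = 0: r = r^2 mod 47 = 35^2 = 3
  bit 3 = 1: r = r^2 * 13 mod 47 = 3^2 * 13 = 9*13 = 23
  bit 4 = 1: r = r^2 * 13 mod 47 = 23^2 * 13 = 12*13 = 15
  -> A = 15
B = 13^12 mod 47  (bits of 12 = 1100)
  bit 0 = 1: r = r^2 * 13 mod 47 = 1^2 * 13 = 1*13 = 13
  bit 1 = 1: r = r^2 * 13 mod 47 = 13^2 * 13 = 28*13 = 35
  bit 2 = 0: r = r^2 mod 47 = 35^2 = 3
  bit 3 = 0: r = r^2 mod 47 = 3^2 = 9
  -> B = 9
s = B^a = 9^27 mod 47  (bits of 27 = 11011)
  bit 0 = 1: r = r^2 * 9 mod 47 = 1^2 * 9 = 1*9 = 9
  bit 1 = 1: r = r^2 * 9 mod 47 = 9^2 * 9 = 34*9 = 24
  bit 2 = 0: r = r^2 mod 47 = 24^2 = 12
  bit 3 = 1: r = r^2 * 9 mod 47 = 12^2 * 9 = 3*9 = 27
  bit 4 = 1: r = r^2 * 9 mod 47 = 27^2 * 9 = 24*9 = 28
  -> s = B^a = 28

Answer: 28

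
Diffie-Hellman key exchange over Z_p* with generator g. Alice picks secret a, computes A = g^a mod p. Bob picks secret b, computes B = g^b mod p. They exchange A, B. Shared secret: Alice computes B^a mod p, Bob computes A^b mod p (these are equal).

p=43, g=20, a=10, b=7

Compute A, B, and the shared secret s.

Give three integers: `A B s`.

A = 20^10 mod 43  (bits of 10 = 1010)
  bit 0 = 1: r = r^2 * 20 mod 43 = 1^2 * 20 = 1*20 = 20
  bit 1 = 0: r = r^2 mod 43 = 20^2 = 13
  bit 2 = 1: r = r^2 * 20 mod 43 = 13^2 * 20 = 40*20 = 26
  bit 3 = 0: r = r^2 mod 43 = 26^2 = 31
  -> A = 31
B = 20^7 mod 43  (bits of 7 = 111)
  bit 0 = 1: r = r^2 * 20 mod 43 = 1^2 * 20 = 1*20 = 20
  bit 1 = 1: r = r^2 * 20 mod 43 = 20^2 * 20 = 13*20 = 2
  bit 2 = 1: r = r^2 * 20 mod 43 = 2^2 * 20 = 4*20 = 37
  -> B = 37
s = B^a = 37^10 mod 43  (bits of 10 = 1010)
  bit 0 = 1: r = r^2 * 37 mod 43 = 1^2 * 37 = 1*37 = 37
  bit 1 = 0: r = r^2 mod 43 = 37^2 = 36
  bit 2 = 1: r = r^2 * 37 mod 43 = 36^2 * 37 = 6*37 = 7
  bit 3 = 0: r = r^2 mod 43 = 7^2 = 6
  -> s = B^a = 6

Answer: 31 37 6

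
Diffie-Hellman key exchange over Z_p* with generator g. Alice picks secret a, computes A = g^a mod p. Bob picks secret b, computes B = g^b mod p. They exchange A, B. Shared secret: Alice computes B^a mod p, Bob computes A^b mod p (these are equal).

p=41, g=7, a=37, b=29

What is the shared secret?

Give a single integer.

A = 7^37 mod 41  (bits of 37 = 100101)
  bit 0 = 1: r = r^2 * 7 mod 41 = 1^2 * 7 = 1*7 = 7
  bit 1 = 0: r = r^2 mod 41 = 7^2 = 8
  bit 2 = 0: r = r^2 mod 41 = 8^2 = 23
  bit 3 = 1: r = r^2 * 7 mod 41 = 23^2 * 7 = 37*7 = 13
  bit 4 = 0: r = r^2 mod 41 = 13^2 = 5
  bit 5 = 1: r = r^2 * 7 mod 41 = 5^2 * 7 = 25*7 = 11
  -> A = 11
B = 7^29 mod 41  (bits of 29 = 11101)
  bit 0 = 1: r = r^2 * 7 mod 41 = 1^2 * 7 = 1*7 = 7
  bit 1 = 1: r = r^2 * 7 mod 41 = 7^2 * 7 = 8*7 = 15
  bit 2 = 1: r = r^2 * 7 mod 41 = 15^2 * 7 = 20*7 = 17
  bit 3 = 0: r = r^2 mod 41 = 17^2 = 2
  bit 4 = 1: r = r^2 * 7 mod 41 = 2^2 * 7 = 4*7 = 28
  -> B = 28
s = B^a = 28^37 mod 41  (bits of 37 = 100101)
  bit 0 = 1: r = r^2 * 28 mod 41 = 1^2 * 28 = 1*28 = 28
  bit 1 = 0: r = r^2 mod 41 = 28^2 = 5
  bit 2 = 0: r = r^2 mod 41 = 5^2 = 25
  bit 3 = 1: r = r^2 * 28 mod 41 = 25^2 * 28 = 10*28 = 34
  bit 4 = 0: r = r^2 mod 41 = 34^2 = 8
  bit 5 = 1: r = r^2 * 28 mod 41 = 8^2 * 28 = 23*28 = 29
  -> s = B^a = 29

Answer: 29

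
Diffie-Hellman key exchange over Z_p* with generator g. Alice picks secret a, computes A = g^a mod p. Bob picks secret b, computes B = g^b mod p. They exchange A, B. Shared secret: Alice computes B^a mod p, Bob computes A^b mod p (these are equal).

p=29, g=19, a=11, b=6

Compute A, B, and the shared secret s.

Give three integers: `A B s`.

A = 19^11 mod 29  (bits of 11 = 1011)
  bit 0 = 1: r = r^2 * 19 mod 29 = 1^2 * 19 = 1*19 = 19
  bit 1 = 0: r = r^2 mod 29 = 19^2 = 13
  bit 2 = 1: r = r^2 * 19 mod 29 = 13^2 * 19 = 24*19 = 21
  bit 3 = 1: r = r^2 * 19 mod 29 = 21^2 * 19 = 6*19 = 27
  -> A = 27
B = 19^6 mod 29  (bits of 6 = 110)
  bit 0 = 1: r = r^2 * 19 mod 29 = 1^2 * 19 = 1*19 = 19
  bit 1 = 1: r = r^2 * 19 mod 29 = 19^2 * 19 = 13*19 = 15
  bit 2 = 0: r = r^2 mod 29 = 15^2 = 22
  -> B = 22
s = B^a = 22^11 mod 29  (bits of 11 = 1011)
  bit 0 = 1: r = r^2 * 22 mod 29 = 1^2 * 22 = 1*22 = 22
  bit 1 = 0: r = r^2 mod 29 = 22^2 = 20
  bit 2 = 1: r = r^2 * 22 mod 29 = 20^2 * 22 = 23*22 = 13
  bit 3 = 1: r = r^2 * 22 mod 29 = 13^2 * 22 = 24*22 = 6
  -> s = B^a = 6

Answer: 27 22 6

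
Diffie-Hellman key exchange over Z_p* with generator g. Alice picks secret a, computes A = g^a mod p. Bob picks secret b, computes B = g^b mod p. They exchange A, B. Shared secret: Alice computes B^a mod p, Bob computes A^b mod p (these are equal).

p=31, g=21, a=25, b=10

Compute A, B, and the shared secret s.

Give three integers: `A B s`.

A = 21^25 mod 31  (bits of 25 = 11001)
  bit 0 = 1: r = r^2 * 21 mod 31 = 1^2 * 21 = 1*21 = 21
  bit 1 = 1: r = r^2 * 21 mod 31 = 21^2 * 21 = 7*21 = 23
  bit 2 = 0: r = r^2 mod 31 = 23^2 = 2
  bit 3 = 0: r = r^2 mod 31 = 2^2 = 4
  bit 4 = 1: r = r^2 * 21 mod 31 = 4^2 * 21 = 16*21 = 26
  -> A = 26
B = 21^10 mod 31  (bits of 10 = 1010)
  bit 0 = 1: r = r^2 * 21 mod 31 = 1^2 * 21 = 1*21 = 21
  bit 1 = 0: r = r^2 mod 31 = 21^2 = 7
  bit 2 = 1: r = r^2 * 21 mod 31 = 7^2 * 21 = 18*21 = 6
  bit 3 = 0: r = r^2 mod 31 = 6^2 = 5
  -> B = 5
s = B^a = 5^25 mod 31  (bits of 25 = 11001)
  bit 0 = 1: r = r^2 * 5 mod 31 = 1^2 * 5 = 1*5 = 5
  bit 1 = 1: r = r^2 * 5 mod 31 = 5^2 * 5 = 25*5 = 1
  bit 2 = 0: r = r^2 mod 31 = 1^2 = 1
  bit 3 = 0: r = r^2 mod 31 = 1^2 = 1
  bit 4 = 1: r = r^2 * 5 mod 31 = 1^2 * 5 = 1*5 = 5
  -> s = B^a = 5

Answer: 26 5 5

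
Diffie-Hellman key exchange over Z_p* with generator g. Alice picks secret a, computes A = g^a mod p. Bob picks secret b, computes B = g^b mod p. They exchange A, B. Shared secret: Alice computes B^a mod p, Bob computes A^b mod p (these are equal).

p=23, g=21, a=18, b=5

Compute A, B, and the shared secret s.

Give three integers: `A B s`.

A = 21^18 mod 23  (bits of 18 = 10010)
  bit 0 = 1: r = r^2 * 21 mod 23 = 1^2 * 21 = 1*21 = 21
  bit 1 = 0: r = r^2 mod 23 = 21^2 = 4
  bit 2 = 0: r = r^2 mod 23 = 4^2 = 16
  bit 3 = 1: r = r^2 * 21 mod 23 = 16^2 * 21 = 3*21 = 17
  bit 4 = 0: r = r^2 mod 23 = 17^2 = 13
  -> A = 13
B = 21^5 mod 23  (bits of 5 = 101)
  bit 0 = 1: r = r^2 * 21 mod 23 = 1^2 * 21 = 1*21 = 21
  bit 1 = 0: r = r^2 mod 23 = 21^2 = 4
  bit 2 = 1: r = r^2 * 21 mod 23 = 4^2 * 21 = 16*21 = 14
  -> B = 14
s = B^a = 14^18 mod 23  (bits of 18 = 10010)
  bit 0 = 1: r = r^2 * 14 mod 23 = 1^2 * 14 = 1*14 = 14
  bit 1 = 0: r = r^2 mod 23 = 14^2 = 12
  bit 2 = 0: r = r^2 mod 23 = 12^2 = 6
  bit 3 = 1: r = r^2 * 14 mod 23 = 6^2 * 14 = 13*14 = 21
  bit 4 = 0: r = r^2 mod 23 = 21^2 = 4
  -> s = B^a = 4

Answer: 13 14 4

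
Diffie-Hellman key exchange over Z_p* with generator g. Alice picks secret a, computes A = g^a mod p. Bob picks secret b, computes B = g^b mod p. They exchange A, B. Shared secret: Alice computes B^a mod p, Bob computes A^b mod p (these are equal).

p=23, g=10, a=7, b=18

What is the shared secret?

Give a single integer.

A = 10^7 mod 23  (bits of 7 = 111)
  bit 0 = 1: r = r^2 * 10 mod 23 = 1^2 * 10 = 1*10 = 10
  bit 1 = 1: r = r^2 * 10 mod 23 = 10^2 * 10 = 8*10 = 11
  bit 2 = 1: r = r^2 * 10 mod 23 = 11^2 * 10 = 6*10 = 14
  -> A = 14
B = 10^18 mod 23  (bits of 18 = 10010)
  bit 0 = 1: r = r^2 * 10 mod 23 = 1^2 * 10 = 1*10 = 10
  bit 1 = 0: r = r^2 mod 23 = 10^2 = 8
  bit 2 = 0: r = r^2 mod 23 = 8^2 = 18
  bit 3 = 1: r = r^2 * 10 mod 23 = 18^2 * 10 = 2*10 = 20
  bit 4 = 0: r = r^2 mod 23 = 20^2 = 9
  -> B = 9
s = B^a = 9^7 mod 23  (bits of 7 = 111)
  bit 0 = 1: r = r^2 * 9 mod 23 = 1^2 * 9 = 1*9 = 9
  bit 1 = 1: r = r^2 * 9 mod 23 = 9^2 * 9 = 12*9 = 16
  bit 2 = 1: r = r^2 * 9 mod 23 = 16^2 * 9 = 3*9 = 4
  -> s = B^a = 4

Answer: 4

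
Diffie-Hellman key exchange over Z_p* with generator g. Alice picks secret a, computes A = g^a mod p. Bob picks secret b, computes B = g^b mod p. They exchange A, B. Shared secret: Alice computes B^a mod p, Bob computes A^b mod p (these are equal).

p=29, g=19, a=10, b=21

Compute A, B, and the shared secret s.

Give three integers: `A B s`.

A = 19^10 mod 29  (bits of 10 = 1010)
  bit 0 = 1: r = r^2 * 19 mod 29 = 1^2 * 19 = 1*19 = 19
  bit 1 = 0: r = r^2 mod 29 = 19^2 = 13
  bit 2 = 1: r = r^2 * 19 mod 29 = 13^2 * 19 = 24*19 = 21
  bit 3 = 0: r = r^2 mod 29 = 21^2 = 6
  -> A = 6
B = 19^21 mod 29  (bits of 21 = 10101)
  bit 0 = 1: r = r^2 * 19 mod 29 = 1^2 * 19 = 1*19 = 19
  bit 1 = 0: r = r^2 mod 29 = 19^2 = 13
  bit 2 = 1: r = r^2 * 19 mod 29 = 13^2 * 19 = 24*19 = 21
  bit 3 = 0: r = r^2 mod 29 = 21^2 = 6
  bit 4 = 1: r = r^2 * 19 mod 29 = 6^2 * 19 = 7*19 = 17
  -> B = 17
s = B^a = 17^10 mod 29  (bits of 10 = 1010)
  bit 0 = 1: r = r^2 * 17 mod 29 = 1^2 * 17 = 1*17 = 17
  bit 1 = 0: r = r^2 mod 29 = 17^2 = 28
  bit 2 = 1: r = r^2 * 17 mod 29 = 28^2 * 17 = 1*17 = 17
  bit 3 = 0: r = r^2 mod 29 = 17^2 = 28
  -> s = B^a = 28

Answer: 6 17 28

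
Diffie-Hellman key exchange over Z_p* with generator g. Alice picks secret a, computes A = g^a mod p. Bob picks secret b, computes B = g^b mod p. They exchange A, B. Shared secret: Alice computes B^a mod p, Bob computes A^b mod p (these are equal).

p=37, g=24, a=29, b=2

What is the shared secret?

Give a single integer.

A = 24^29 mod 37  (bits of 29 = 11101)
  bit 0 = 1: r = r^2 * 24 mod 37 = 1^2 * 24 = 1*24 = 24
  bit 1 = 1: r = r^2 * 24 mod 37 = 24^2 * 24 = 21*24 = 23
  bit 2 = 1: r = r^2 * 24 mod 37 = 23^2 * 24 = 11*24 = 5
  bit 3 = 0: r = r^2 mod 37 = 5^2 = 25
  bit 4 = 1: r = r^2 * 24 mod 37 = 25^2 * 24 = 33*24 = 15
  -> A = 15
B = 24^2 mod 37  (bits of 2 = 10)
  bit 0 = 1: r = r^2 * 24 mod 37 = 1^2 * 24 = 1*24 = 24
  bit 1 = 0: r = r^2 mod 37 = 24^2 = 21
  -> B = 21
s = B^a = 21^29 mod 37  (bits of 29 = 11101)
  bit 0 = 1: r = r^2 * 21 mod 37 = 1^2 * 21 = 1*21 = 21
  bit 1 = 1: r = r^2 * 21 mod 37 = 21^2 * 21 = 34*21 = 11
  bit 2 = 1: r = r^2 * 21 mod 37 = 11^2 * 21 = 10*21 = 25
  bit 3 = 0: r = r^2 mod 37 = 25^2 = 33
  bit 4 = 1: r = r^2 * 21 mod 37 = 33^2 * 21 = 16*21 = 3
  -> s = B^a = 3

Answer: 3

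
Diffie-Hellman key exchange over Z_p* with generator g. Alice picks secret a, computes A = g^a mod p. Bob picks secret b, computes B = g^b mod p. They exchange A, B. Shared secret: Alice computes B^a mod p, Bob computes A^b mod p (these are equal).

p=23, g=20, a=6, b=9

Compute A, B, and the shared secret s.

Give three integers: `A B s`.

A = 20^6 mod 23  (bits of 6 = 110)
  bit 0 = 1: r = r^2 * 20 mod 23 = 1^2 * 20 = 1*20 = 20
  bit 1 = 1: r = r^2 * 20 mod 23 = 20^2 * 20 = 9*20 = 19
  bit 2 = 0: r = r^2 mod 23 = 19^2 = 16
  -> A = 16
B = 20^9 mod 23  (bits of 9 = 1001)
  bit 0 = 1: r = r^2 * 20 mod 23 = 1^2 * 20 = 1*20 = 20
  bit 1 = 0: r = r^2 mod 23 = 20^2 = 9
  bit 2 = 0: r = r^2 mod 23 = 9^2 = 12
  bit 3 = 1: r = r^2 * 20 mod 23 = 12^2 * 20 = 6*20 = 5
  -> B = 5
s = B^a = 5^6 mod 23  (bits of 6 = 110)
  bit 0 = 1: r = r^2 * 5 mod 23 = 1^2 * 5 = 1*5 = 5
  bit 1 = 1: r = r^2 * 5 mod 23 = 5^2 * 5 = 2*5 = 10
  bit 2 = 0: r = r^2 mod 23 = 10^2 = 8
  -> s = B^a = 8

Answer: 16 5 8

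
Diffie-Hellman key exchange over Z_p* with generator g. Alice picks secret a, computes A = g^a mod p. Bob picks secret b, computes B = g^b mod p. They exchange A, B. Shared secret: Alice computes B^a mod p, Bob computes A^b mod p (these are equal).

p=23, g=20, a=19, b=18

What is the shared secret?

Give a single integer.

Answer: 3

Derivation:
A = 20^19 mod 23  (bits of 19 = 10011)
  bit 0 = 1: r = r^2 * 20 mod 23 = 1^2 * 20 = 1*20 = 20
  bit 1 = 0: r = r^2 mod 23 = 20^2 = 9
  bit 2 = 0: r = r^2 mod 23 = 9^2 = 12
  bit 3 = 1: r = r^2 * 20 mod 23 = 12^2 * 20 = 6*20 = 5
  bit 4 = 1: r = r^2 * 20 mod 23 = 5^2 * 20 = 2*20 = 17
  -> A = 17
B = 20^18 mod 23  (bits of 18 = 10010)
  bit 0 = 1: r = r^2 * 20 mod 23 = 1^2 * 20 = 1*20 = 20
  bit 1 = 0: r = r^2 mod 23 = 20^2 = 9
  bit 2 = 0: r = r^2 mod 23 = 9^2 = 12
  bit 3 = 1: r = r^2 * 20 mod 23 = 12^2 * 20 = 6*20 = 5
  bit 4 = 0: r = r^2 mod 23 = 5^2 = 2
  -> B = 2
s = B^a = 2^19 mod 23  (bits of 19 = 10011)
  bit 0 = 1: r = r^2 * 2 mod 23 = 1^2 * 2 = 1*2 = 2
  bit 1 = 0: r = r^2 mod 23 = 2^2 = 4
  bit 2 = 0: r = r^2 mod 23 = 4^2 = 16
  bit 3 = 1: r = r^2 * 2 mod 23 = 16^2 * 2 = 3*2 = 6
  bit 4 = 1: r = r^2 * 2 mod 23 = 6^2 * 2 = 13*2 = 3
  -> s = B^a = 3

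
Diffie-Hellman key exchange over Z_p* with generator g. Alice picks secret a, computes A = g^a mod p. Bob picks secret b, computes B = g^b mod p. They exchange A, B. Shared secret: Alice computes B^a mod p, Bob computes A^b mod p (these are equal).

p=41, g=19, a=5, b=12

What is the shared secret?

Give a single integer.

A = 19^5 mod 41  (bits of 5 = 101)
  bit 0 = 1: r = r^2 * 19 mod 41 = 1^2 * 19 = 1*19 = 19
  bit 1 = 0: r = r^2 mod 41 = 19^2 = 33
  bit 2 = 1: r = r^2 * 19 mod 41 = 33^2 * 19 = 23*19 = 27
  -> A = 27
B = 19^12 mod 41  (bits of 12 = 1100)
  bit 0 = 1: r = r^2 * 19 mod 41 = 1^2 * 19 = 1*19 = 19
  bit 1 = 1: r = r^2 * 19 mod 41 = 19^2 * 19 = 33*19 = 12
  bit 2 = 0: r = r^2 mod 41 = 12^2 = 21
  bit 3 = 0: r = r^2 mod 41 = 21^2 = 31
  -> B = 31
s = B^a = 31^5 mod 41  (bits of 5 = 101)
  bit 0 = 1: r = r^2 * 31 mod 41 = 1^2 * 31 = 1*31 = 31
  bit 1 = 0: r = r^2 mod 41 = 31^2 = 18
  bit 2 = 1: r = r^2 * 31 mod 41 = 18^2 * 31 = 37*31 = 40
  -> s = B^a = 40

Answer: 40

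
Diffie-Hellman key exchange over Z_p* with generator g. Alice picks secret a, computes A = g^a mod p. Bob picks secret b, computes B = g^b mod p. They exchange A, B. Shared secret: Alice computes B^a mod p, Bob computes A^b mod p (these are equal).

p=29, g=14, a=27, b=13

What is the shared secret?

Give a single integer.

Answer: 15

Derivation:
A = 14^27 mod 29  (bits of 27 = 11011)
  bit 0 = 1: r = r^2 * 14 mod 29 = 1^2 * 14 = 1*14 = 14
  bit 1 = 1: r = r^2 * 14 mod 29 = 14^2 * 14 = 22*14 = 18
  bit 2 = 0: r = r^2 mod 29 = 18^2 = 5
  bit 3 = 1: r = r^2 * 14 mod 29 = 5^2 * 14 = 25*14 = 2
  bit 4 = 1: r = r^2 * 14 mod 29 = 2^2 * 14 = 4*14 = 27
  -> A = 27
B = 14^13 mod 29  (bits of 13 = 1101)
  bit 0 = 1: r = r^2 * 14 mod 29 = 1^2 * 14 = 1*14 = 14
  bit 1 = 1: r = r^2 * 14 mod 29 = 14^2 * 14 = 22*14 = 18
  bit 2 = 0: r = r^2 mod 29 = 18^2 = 5
  bit 3 = 1: r = r^2 * 14 mod 29 = 5^2 * 14 = 25*14 = 2
  -> B = 2
s = B^a = 2^27 mod 29  (bits of 27 = 11011)
  bit 0 = 1: r = r^2 * 2 mod 29 = 1^2 * 2 = 1*2 = 2
  bit 1 = 1: r = r^2 * 2 mod 29 = 2^2 * 2 = 4*2 = 8
  bit 2 = 0: r = r^2 mod 29 = 8^2 = 6
  bit 3 = 1: r = r^2 * 2 mod 29 = 6^2 * 2 = 7*2 = 14
  bit 4 = 1: r = r^2 * 2 mod 29 = 14^2 * 2 = 22*2 = 15
  -> s = B^a = 15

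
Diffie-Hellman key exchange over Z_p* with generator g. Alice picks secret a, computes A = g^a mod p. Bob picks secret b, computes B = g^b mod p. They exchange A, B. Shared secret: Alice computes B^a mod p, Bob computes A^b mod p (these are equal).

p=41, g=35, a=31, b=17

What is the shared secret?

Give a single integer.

Answer: 12

Derivation:
A = 35^31 mod 41  (bits of 31 = 11111)
  bit 0 = 1: r = r^2 * 35 mod 41 = 1^2 * 35 = 1*35 = 35
  bit 1 = 1: r = r^2 * 35 mod 41 = 35^2 * 35 = 36*35 = 30
  bit 2 = 1: r = r^2 * 35 mod 41 = 30^2 * 35 = 39*35 = 12
  bit 3 = 1: r = r^2 * 35 mod 41 = 12^2 * 35 = 21*35 = 38
  bit 4 = 1: r = r^2 * 35 mod 41 = 38^2 * 35 = 9*35 = 28
  -> A = 28
B = 35^17 mod 41  (bits of 17 = 10001)
  bit 0 = 1: r = r^2 * 35 mod 41 = 1^2 * 35 = 1*35 = 35
  bit 1 = 0: r = r^2 mod 41 = 35^2 = 36
  bit 2 = 0: r = r^2 mod 41 = 36^2 = 25
  bit 3 = 0: r = r^2 mod 41 = 25^2 = 10
  bit 4 = 1: r = r^2 * 35 mod 41 = 10^2 * 35 = 18*35 = 15
  -> B = 15
s = B^a = 15^31 mod 41  (bits of 31 = 11111)
  bit 0 = 1: r = r^2 * 15 mod 41 = 1^2 * 15 = 1*15 = 15
  bit 1 = 1: r = r^2 * 15 mod 41 = 15^2 * 15 = 20*15 = 13
  bit 2 = 1: r = r^2 * 15 mod 41 = 13^2 * 15 = 5*15 = 34
  bit 3 = 1: r = r^2 * 15 mod 41 = 34^2 * 15 = 8*15 = 38
  bit 4 = 1: r = r^2 * 15 mod 41 = 38^2 * 15 = 9*15 = 12
  -> s = B^a = 12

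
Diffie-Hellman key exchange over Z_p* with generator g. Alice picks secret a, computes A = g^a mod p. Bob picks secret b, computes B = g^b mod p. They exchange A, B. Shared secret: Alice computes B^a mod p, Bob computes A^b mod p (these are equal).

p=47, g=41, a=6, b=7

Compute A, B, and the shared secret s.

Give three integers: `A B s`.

Answer: 32 43 7

Derivation:
A = 41^6 mod 47  (bits of 6 = 110)
  bit 0 = 1: r = r^2 * 41 mod 47 = 1^2 * 41 = 1*41 = 41
  bit 1 = 1: r = r^2 * 41 mod 47 = 41^2 * 41 = 36*41 = 19
  bit 2 = 0: r = r^2 mod 47 = 19^2 = 32
  -> A = 32
B = 41^7 mod 47  (bits of 7 = 111)
  bit 0 = 1: r = r^2 * 41 mod 47 = 1^2 * 41 = 1*41 = 41
  bit 1 = 1: r = r^2 * 41 mod 47 = 41^2 * 41 = 36*41 = 19
  bit 2 = 1: r = r^2 * 41 mod 47 = 19^2 * 41 = 32*41 = 43
  -> B = 43
s = B^a = 43^6 mod 47  (bits of 6 = 110)
  bit 0 = 1: r = r^2 * 43 mod 47 = 1^2 * 43 = 1*43 = 43
  bit 1 = 1: r = r^2 * 43 mod 47 = 43^2 * 43 = 16*43 = 30
  bit 2 = 0: r = r^2 mod 47 = 30^2 = 7
  -> s = B^a = 7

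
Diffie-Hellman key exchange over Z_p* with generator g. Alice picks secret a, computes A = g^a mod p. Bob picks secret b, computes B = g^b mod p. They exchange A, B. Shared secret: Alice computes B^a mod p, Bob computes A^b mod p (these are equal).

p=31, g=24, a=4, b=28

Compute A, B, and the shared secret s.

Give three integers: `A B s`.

A = 24^4 mod 31  (bits of 4 = 100)
  bit 0 = 1: r = r^2 * 24 mod 31 = 1^2 * 24 = 1*24 = 24
  bit 1 = 0: r = r^2 mod 31 = 24^2 = 18
  bit 2 = 0: r = r^2 mod 31 = 18^2 = 14
  -> A = 14
B = 24^28 mod 31  (bits of 28 = 11100)
  bit 0 = 1: r = r^2 * 24 mod 31 = 1^2 * 24 = 1*24 = 24
  bit 1 = 1: r = r^2 * 24 mod 31 = 24^2 * 24 = 18*24 = 29
  bit 2 = 1: r = r^2 * 24 mod 31 = 29^2 * 24 = 4*24 = 3
  bit 3 = 0: r = r^2 mod 31 = 3^2 = 9
  bit 4 = 0: r = r^2 mod 31 = 9^2 = 19
  -> B = 19
s = B^a = 19^4 mod 31  (bits of 4 = 100)
  bit 0 = 1: r = r^2 * 19 mod 31 = 1^2 * 19 = 1*19 = 19
  bit 1 = 0: r = r^2 mod 31 = 19^2 = 20
  bit 2 = 0: r = r^2 mod 31 = 20^2 = 28
  -> s = B^a = 28

Answer: 14 19 28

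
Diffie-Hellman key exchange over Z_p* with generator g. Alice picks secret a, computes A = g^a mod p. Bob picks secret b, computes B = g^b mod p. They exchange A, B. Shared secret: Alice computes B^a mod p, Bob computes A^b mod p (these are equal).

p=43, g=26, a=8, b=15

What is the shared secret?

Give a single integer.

Answer: 16

Derivation:
A = 26^8 mod 43  (bits of 8 = 1000)
  bit 0 = 1: r = r^2 * 26 mod 43 = 1^2 * 26 = 1*26 = 26
  bit 1 = 0: r = r^2 mod 43 = 26^2 = 31
  bit 2 = 0: r = r^2 mod 43 = 31^2 = 15
  bit 3 = 0: r = r^2 mod 43 = 15^2 = 10
  -> A = 10
B = 26^15 mod 43  (bits of 15 = 1111)
  bit 0 = 1: r = r^2 * 26 mod 43 = 1^2 * 26 = 1*26 = 26
  bit 1 = 1: r = r^2 * 26 mod 43 = 26^2 * 26 = 31*26 = 32
  bit 2 = 1: r = r^2 * 26 mod 43 = 32^2 * 26 = 35*26 = 7
  bit 3 = 1: r = r^2 * 26 mod 43 = 7^2 * 26 = 6*26 = 27
  -> B = 27
s = B^a = 27^8 mod 43  (bits of 8 = 1000)
  bit 0 = 1: r = r^2 * 27 mod 43 = 1^2 * 27 = 1*27 = 27
  bit 1 = 0: r = r^2 mod 43 = 27^2 = 41
  bit 2 = 0: r = r^2 mod 43 = 41^2 = 4
  bit 3 = 0: r = r^2 mod 43 = 4^2 = 16
  -> s = B^a = 16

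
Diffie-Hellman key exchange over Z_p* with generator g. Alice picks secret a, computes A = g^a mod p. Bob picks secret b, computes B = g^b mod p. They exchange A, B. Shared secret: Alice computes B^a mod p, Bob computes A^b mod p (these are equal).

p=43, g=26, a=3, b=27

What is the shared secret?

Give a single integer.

A = 26^3 mod 43  (bits of 3 = 11)
  bit 0 = 1: r = r^2 * 26 mod 43 = 1^2 * 26 = 1*26 = 26
  bit 1 = 1: r = r^2 * 26 mod 43 = 26^2 * 26 = 31*26 = 32
  -> A = 32
B = 26^27 mod 43  (bits of 27 = 11011)
  bit 0 = 1: r = r^2 * 26 mod 43 = 1^2 * 26 = 1*26 = 26
  bit 1 = 1: r = r^2 * 26 mod 43 = 26^2 * 26 = 31*26 = 32
  bit 2 = 0: r = r^2 mod 43 = 32^2 = 35
  bit 3 = 1: r = r^2 * 26 mod 43 = 35^2 * 26 = 21*26 = 30
  bit 4 = 1: r = r^2 * 26 mod 43 = 30^2 * 26 = 40*26 = 8
  -> B = 8
s = B^a = 8^3 mod 43  (bits of 3 = 11)
  bit 0 = 1: r = r^2 * 8 mod 43 = 1^2 * 8 = 1*8 = 8
  bit 1 = 1: r = r^2 * 8 mod 43 = 8^2 * 8 = 21*8 = 39
  -> s = B^a = 39

Answer: 39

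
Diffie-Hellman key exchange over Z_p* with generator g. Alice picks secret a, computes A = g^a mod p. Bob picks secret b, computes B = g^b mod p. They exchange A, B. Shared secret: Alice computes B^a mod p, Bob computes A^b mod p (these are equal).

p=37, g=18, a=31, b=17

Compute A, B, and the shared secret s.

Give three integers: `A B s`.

Answer: 5 2 22

Derivation:
A = 18^31 mod 37  (bits of 31 = 11111)
  bit 0 = 1: r = r^2 * 18 mod 37 = 1^2 * 18 = 1*18 = 18
  bit 1 = 1: r = r^2 * 18 mod 37 = 18^2 * 18 = 28*18 = 23
  bit 2 = 1: r = r^2 * 18 mod 37 = 23^2 * 18 = 11*18 = 13
  bit 3 = 1: r = r^2 * 18 mod 37 = 13^2 * 18 = 21*18 = 8
  bit 4 = 1: r = r^2 * 18 mod 37 = 8^2 * 18 = 27*18 = 5
  -> A = 5
B = 18^17 mod 37  (bits of 17 = 10001)
  bit 0 = 1: r = r^2 * 18 mod 37 = 1^2 * 18 = 1*18 = 18
  bit 1 = 0: r = r^2 mod 37 = 18^2 = 28
  bit 2 = 0: r = r^2 mod 37 = 28^2 = 7
  bit 3 = 0: r = r^2 mod 37 = 7^2 = 12
  bit 4 = 1: r = r^2 * 18 mod 37 = 12^2 * 18 = 33*18 = 2
  -> B = 2
s = B^a = 2^31 mod 37  (bits of 31 = 11111)
  bit 0 = 1: r = r^2 * 2 mod 37 = 1^2 * 2 = 1*2 = 2
  bit 1 = 1: r = r^2 * 2 mod 37 = 2^2 * 2 = 4*2 = 8
  bit 2 = 1: r = r^2 * 2 mod 37 = 8^2 * 2 = 27*2 = 17
  bit 3 = 1: r = r^2 * 2 mod 37 = 17^2 * 2 = 30*2 = 23
  bit 4 = 1: r = r^2 * 2 mod 37 = 23^2 * 2 = 11*2 = 22
  -> s = B^a = 22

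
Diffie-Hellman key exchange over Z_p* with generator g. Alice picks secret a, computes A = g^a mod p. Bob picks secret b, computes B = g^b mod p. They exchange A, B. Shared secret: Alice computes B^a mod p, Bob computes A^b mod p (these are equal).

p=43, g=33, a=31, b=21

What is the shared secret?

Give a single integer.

Answer: 42

Derivation:
A = 33^31 mod 43  (bits of 31 = 11111)
  bit 0 = 1: r = r^2 * 33 mod 43 = 1^2 * 33 = 1*33 = 33
  bit 1 = 1: r = r^2 * 33 mod 43 = 33^2 * 33 = 14*33 = 32
  bit 2 = 1: r = r^2 * 33 mod 43 = 32^2 * 33 = 35*33 = 37
  bit 3 = 1: r = r^2 * 33 mod 43 = 37^2 * 33 = 36*33 = 27
  bit 4 = 1: r = r^2 * 33 mod 43 = 27^2 * 33 = 41*33 = 20
  -> A = 20
B = 33^21 mod 43  (bits of 21 = 10101)
  bit 0 = 1: r = r^2 * 33 mod 43 = 1^2 * 33 = 1*33 = 33
  bit 1 = 0: r = r^2 mod 43 = 33^2 = 14
  bit 2 = 1: r = r^2 * 33 mod 43 = 14^2 * 33 = 24*33 = 18
  bit 3 = 0: r = r^2 mod 43 = 18^2 = 23
  bit 4 = 1: r = r^2 * 33 mod 43 = 23^2 * 33 = 13*33 = 42
  -> B = 42
s = B^a = 42^31 mod 43  (bits of 31 = 11111)
  bit 0 = 1: r = r^2 * 42 mod 43 = 1^2 * 42 = 1*42 = 42
  bit 1 = 1: r = r^2 * 42 mod 43 = 42^2 * 42 = 1*42 = 42
  bit 2 = 1: r = r^2 * 42 mod 43 = 42^2 * 42 = 1*42 = 42
  bit 3 = 1: r = r^2 * 42 mod 43 = 42^2 * 42 = 1*42 = 42
  bit 4 = 1: r = r^2 * 42 mod 43 = 42^2 * 42 = 1*42 = 42
  -> s = B^a = 42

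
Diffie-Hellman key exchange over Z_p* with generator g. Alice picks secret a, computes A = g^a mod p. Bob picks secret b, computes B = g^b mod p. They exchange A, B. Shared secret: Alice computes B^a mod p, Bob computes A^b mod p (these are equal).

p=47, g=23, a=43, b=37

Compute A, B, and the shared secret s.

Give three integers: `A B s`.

A = 23^43 mod 47  (bits of 43 = 101011)
  bit 0 = 1: r = r^2 * 23 mod 47 = 1^2 * 23 = 1*23 = 23
  bit 1 = 0: r = r^2 mod 47 = 23^2 = 12
  bit 2 = 1: r = r^2 * 23 mod 47 = 12^2 * 23 = 3*23 = 22
  bit 3 = 0: r = r^2 mod 47 = 22^2 = 14
  bit 4 = 1: r = r^2 * 23 mod 47 = 14^2 * 23 = 8*23 = 43
  bit 5 = 1: r = r^2 * 23 mod 47 = 43^2 * 23 = 16*23 = 39
  -> A = 39
B = 23^37 mod 47  (bits of 37 = 100101)
  bit 0 = 1: r = r^2 * 23 mod 47 = 1^2 * 23 = 1*23 = 23
  bit 1 = 0: r = r^2 mod 47 = 23^2 = 12
  bit 2 = 0: r = r^2 mod 47 = 12^2 = 3
  bit 3 = 1: r = r^2 * 23 mod 47 = 3^2 * 23 = 9*23 = 19
  bit 4 = 0: r = r^2 mod 47 = 19^2 = 32
  bit 5 = 1: r = r^2 * 23 mod 47 = 32^2 * 23 = 37*23 = 5
  -> B = 5
s = B^a = 5^43 mod 47  (bits of 43 = 101011)
  bit 0 = 1: r = r^2 * 5 mod 47 = 1^2 * 5 = 1*5 = 5
  bit 1 = 0: r = r^2 mod 47 = 5^2 = 25
  bit 2 = 1: r = r^2 * 5 mod 47 = 25^2 * 5 = 14*5 = 23
  bit 3 = 0: r = r^2 mod 47 = 23^2 = 12
  bit 4 = 1: r = r^2 * 5 mod 47 = 12^2 * 5 = 3*5 = 15
  bit 5 = 1: r = r^2 * 5 mod 47 = 15^2 * 5 = 37*5 = 44
  -> s = B^a = 44

Answer: 39 5 44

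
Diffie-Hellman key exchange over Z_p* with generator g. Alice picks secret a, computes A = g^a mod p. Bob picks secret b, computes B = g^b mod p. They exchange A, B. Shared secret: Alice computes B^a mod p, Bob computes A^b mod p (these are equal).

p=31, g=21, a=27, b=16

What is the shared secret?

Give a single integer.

Answer: 4

Derivation:
A = 21^27 mod 31  (bits of 27 = 11011)
  bit 0 = 1: r = r^2 * 21 mod 31 = 1^2 * 21 = 1*21 = 21
  bit 1 = 1: r = r^2 * 21 mod 31 = 21^2 * 21 = 7*21 = 23
  bit 2 = 0: r = r^2 mod 31 = 23^2 = 2
  bit 3 = 1: r = r^2 * 21 mod 31 = 2^2 * 21 = 4*21 = 22
  bit 4 = 1: r = r^2 * 21 mod 31 = 22^2 * 21 = 19*21 = 27
  -> A = 27
B = 21^16 mod 31  (bits of 16 = 10000)
  bit 0 = 1: r = r^2 * 21 mod 31 = 1^2 * 21 = 1*21 = 21
  bit 1 = 0: r = r^2 mod 31 = 21^2 = 7
  bit 2 = 0: r = r^2 mod 31 = 7^2 = 18
  bit 3 = 0: r = r^2 mod 31 = 18^2 = 14
  bit 4 = 0: r = r^2 mod 31 = 14^2 = 10
  -> B = 10
s = B^a = 10^27 mod 31  (bits of 27 = 11011)
  bit 0 = 1: r = r^2 * 10 mod 31 = 1^2 * 10 = 1*10 = 10
  bit 1 = 1: r = r^2 * 10 mod 31 = 10^2 * 10 = 7*10 = 8
  bit 2 = 0: r = r^2 mod 31 = 8^2 = 2
  bit 3 = 1: r = r^2 * 10 mod 31 = 2^2 * 10 = 4*10 = 9
  bit 4 = 1: r = r^2 * 10 mod 31 = 9^2 * 10 = 19*10 = 4
  -> s = B^a = 4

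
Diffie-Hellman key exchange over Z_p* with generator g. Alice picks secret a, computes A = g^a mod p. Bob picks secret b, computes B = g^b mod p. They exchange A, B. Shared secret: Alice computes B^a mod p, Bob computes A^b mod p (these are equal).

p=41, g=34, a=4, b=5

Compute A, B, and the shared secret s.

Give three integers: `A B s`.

A = 34^4 mod 41  (bits of 4 = 100)
  bit 0 = 1: r = r^2 * 34 mod 41 = 1^2 * 34 = 1*34 = 34
  bit 1 = 0: r = r^2 mod 41 = 34^2 = 8
  bit 2 = 0: r = r^2 mod 41 = 8^2 = 23
  -> A = 23
B = 34^5 mod 41  (bits of 5 = 101)
  bit 0 = 1: r = r^2 * 34 mod 41 = 1^2 * 34 = 1*34 = 34
  bit 1 = 0: r = r^2 mod 41 = 34^2 = 8
  bit 2 = 1: r = r^2 * 34 mod 41 = 8^2 * 34 = 23*34 = 3
  -> B = 3
s = B^a = 3^4 mod 41  (bits of 4 = 100)
  bit 0 = 1: r = r^2 * 3 mod 41 = 1^2 * 3 = 1*3 = 3
  bit 1 = 0: r = r^2 mod 41 = 3^2 = 9
  bit 2 = 0: r = r^2 mod 41 = 9^2 = 40
  -> s = B^a = 40

Answer: 23 3 40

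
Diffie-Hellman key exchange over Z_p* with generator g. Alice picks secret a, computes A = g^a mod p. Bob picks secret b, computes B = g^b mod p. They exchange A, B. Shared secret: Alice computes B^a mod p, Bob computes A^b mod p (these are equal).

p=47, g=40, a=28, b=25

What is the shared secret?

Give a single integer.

A = 40^28 mod 47  (bits of 28 = 11100)
  bit 0 = 1: r = r^2 * 40 mod 47 = 1^2 * 40 = 1*40 = 40
  bit 1 = 1: r = r^2 * 40 mod 47 = 40^2 * 40 = 2*40 = 33
  bit 2 = 1: r = r^2 * 40 mod 47 = 33^2 * 40 = 8*40 = 38
  bit 3 = 0: r = r^2 mod 47 = 38^2 = 34
  bit 4 = 0: r = r^2 mod 47 = 34^2 = 28
  -> A = 28
B = 40^25 mod 47  (bits of 25 = 11001)
  bit 0 = 1: r = r^2 * 40 mod 47 = 1^2 * 40 = 1*40 = 40
  bit 1 = 1: r = r^2 * 40 mod 47 = 40^2 * 40 = 2*40 = 33
  bit 2 = 0: r = r^2 mod 47 = 33^2 = 8
  bit 3 = 0: r = r^2 mod 47 = 8^2 = 17
  bit 4 = 1: r = r^2 * 40 mod 47 = 17^2 * 40 = 7*40 = 45
  -> B = 45
s = B^a = 45^28 mod 47  (bits of 28 = 11100)
  bit 0 = 1: r = r^2 * 45 mod 47 = 1^2 * 45 = 1*45 = 45
  bit 1 = 1: r = r^2 * 45 mod 47 = 45^2 * 45 = 4*45 = 39
  bit 2 = 1: r = r^2 * 45 mod 47 = 39^2 * 45 = 17*45 = 13
  bit 3 = 0: r = r^2 mod 47 = 13^2 = 28
  bit 4 = 0: r = r^2 mod 47 = 28^2 = 32
  -> s = B^a = 32

Answer: 32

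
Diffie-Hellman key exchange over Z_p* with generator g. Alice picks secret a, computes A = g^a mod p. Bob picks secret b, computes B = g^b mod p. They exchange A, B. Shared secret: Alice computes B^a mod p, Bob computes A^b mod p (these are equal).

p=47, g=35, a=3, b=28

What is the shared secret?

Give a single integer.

Answer: 18

Derivation:
A = 35^3 mod 47  (bits of 3 = 11)
  bit 0 = 1: r = r^2 * 35 mod 47 = 1^2 * 35 = 1*35 = 35
  bit 1 = 1: r = r^2 * 35 mod 47 = 35^2 * 35 = 3*35 = 11
  -> A = 11
B = 35^28 mod 47  (bits of 28 = 11100)
  bit 0 = 1: r = r^2 * 35 mod 47 = 1^2 * 35 = 1*35 = 35
  bit 1 = 1: r = r^2 * 35 mod 47 = 35^2 * 35 = 3*35 = 11
  bit 2 = 1: r = r^2 * 35 mod 47 = 11^2 * 35 = 27*35 = 5
  bit 3 = 0: r = r^2 mod 47 = 5^2 = 25
  bit 4 = 0: r = r^2 mod 47 = 25^2 = 14
  -> B = 14
s = B^a = 14^3 mod 47  (bits of 3 = 11)
  bit 0 = 1: r = r^2 * 14 mod 47 = 1^2 * 14 = 1*14 = 14
  bit 1 = 1: r = r^2 * 14 mod 47 = 14^2 * 14 = 8*14 = 18
  -> s = B^a = 18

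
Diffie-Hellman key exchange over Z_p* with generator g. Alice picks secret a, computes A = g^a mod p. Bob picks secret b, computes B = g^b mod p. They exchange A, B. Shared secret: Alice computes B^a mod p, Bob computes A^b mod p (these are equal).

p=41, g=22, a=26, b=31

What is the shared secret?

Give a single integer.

A = 22^26 mod 41  (bits of 26 = 11010)
  bit 0 = 1: r = r^2 * 22 mod 41 = 1^2 * 22 = 1*22 = 22
  bit 1 = 1: r = r^2 * 22 mod 41 = 22^2 * 22 = 33*22 = 29
  bit 2 = 0: r = r^2 mod 41 = 29^2 = 21
  bit 3 = 1: r = r^2 * 22 mod 41 = 21^2 * 22 = 31*22 = 26
  bit 4 = 0: r = r^2 mod 41 = 26^2 = 20
  -> A = 20
B = 22^31 mod 41  (bits of 31 = 11111)
  bit 0 = 1: r = r^2 * 22 mod 41 = 1^2 * 22 = 1*22 = 22
  bit 1 = 1: r = r^2 * 22 mod 41 = 22^2 * 22 = 33*22 = 29
  bit 2 = 1: r = r^2 * 22 mod 41 = 29^2 * 22 = 21*22 = 11
  bit 3 = 1: r = r^2 * 22 mod 41 = 11^2 * 22 = 39*22 = 38
  bit 4 = 1: r = r^2 * 22 mod 41 = 38^2 * 22 = 9*22 = 34
  -> B = 34
s = B^a = 34^26 mod 41  (bits of 26 = 11010)
  bit 0 = 1: r = r^2 * 34 mod 41 = 1^2 * 34 = 1*34 = 34
  bit 1 = 1: r = r^2 * 34 mod 41 = 34^2 * 34 = 8*34 = 26
  bit 2 = 0: r = r^2 mod 41 = 26^2 = 20
  bit 3 = 1: r = r^2 * 34 mod 41 = 20^2 * 34 = 31*34 = 29
  bit 4 = 0: r = r^2 mod 41 = 29^2 = 21
  -> s = B^a = 21

Answer: 21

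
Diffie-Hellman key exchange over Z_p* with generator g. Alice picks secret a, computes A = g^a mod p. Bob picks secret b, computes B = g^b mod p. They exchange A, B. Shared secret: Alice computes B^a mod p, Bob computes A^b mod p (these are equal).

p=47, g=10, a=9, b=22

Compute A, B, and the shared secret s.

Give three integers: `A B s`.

Answer: 35 14 4

Derivation:
A = 10^9 mod 47  (bits of 9 = 1001)
  bit 0 = 1: r = r^2 * 10 mod 47 = 1^2 * 10 = 1*10 = 10
  bit 1 = 0: r = r^2 mod 47 = 10^2 = 6
  bit 2 = 0: r = r^2 mod 47 = 6^2 = 36
  bit 3 = 1: r = r^2 * 10 mod 47 = 36^2 * 10 = 27*10 = 35
  -> A = 35
B = 10^22 mod 47  (bits of 22 = 10110)
  bit 0 = 1: r = r^2 * 10 mod 47 = 1^2 * 10 = 1*10 = 10
  bit 1 = 0: r = r^2 mod 47 = 10^2 = 6
  bit 2 = 1: r = r^2 * 10 mod 47 = 6^2 * 10 = 36*10 = 31
  bit 3 = 1: r = r^2 * 10 mod 47 = 31^2 * 10 = 21*10 = 22
  bit 4 = 0: r = r^2 mod 47 = 22^2 = 14
  -> B = 14
s = B^a = 14^9 mod 47  (bits of 9 = 1001)
  bit 0 = 1: r = r^2 * 14 mod 47 = 1^2 * 14 = 1*14 = 14
  bit 1 = 0: r = r^2 mod 47 = 14^2 = 8
  bit 2 = 0: r = r^2 mod 47 = 8^2 = 17
  bit 3 = 1: r = r^2 * 14 mod 47 = 17^2 * 14 = 7*14 = 4
  -> s = B^a = 4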